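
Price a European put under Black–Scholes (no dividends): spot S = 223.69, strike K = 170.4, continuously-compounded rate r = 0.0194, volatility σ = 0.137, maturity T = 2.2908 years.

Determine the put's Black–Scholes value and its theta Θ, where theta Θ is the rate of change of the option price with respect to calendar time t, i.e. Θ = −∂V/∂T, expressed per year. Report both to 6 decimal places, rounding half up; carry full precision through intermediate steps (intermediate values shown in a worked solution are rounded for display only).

price = 1.087451
Θ = -0.824631

σ√T = 0.137·√2.2908 = 0.207355
d₁ = (ln(S/K) + (r+σ²/2)T) / (σ√T) = (ln(223.69/170.4) + (0.0194+0.137²/2)·2.2908) / 0.207355 = (0.272113 + 0.065940) / 0.207355 = 1.630307
d₂ = d₁ − σ√T = 1.630307 − 0.207355 = 1.422952
e^{−rT} = e^{−0.0194·2.2908} = 0.956532
N(−d₁) = 0.051518,  N(−d₂) = 0.077375
Put price V = K·e^{−rT}·N(−d₂) − S·N(−d₁) = 12.611577 − 11.524126 = 1.087451
φ(d₁) = (1/√(2π))·e^{−d₁²/2} = 0.105622
Θ = −S·φ(d₁)·σ/(2√T) + r·K·e^{−rT}·N(−d₂) = −1.069295 + 0.244665 = -0.824631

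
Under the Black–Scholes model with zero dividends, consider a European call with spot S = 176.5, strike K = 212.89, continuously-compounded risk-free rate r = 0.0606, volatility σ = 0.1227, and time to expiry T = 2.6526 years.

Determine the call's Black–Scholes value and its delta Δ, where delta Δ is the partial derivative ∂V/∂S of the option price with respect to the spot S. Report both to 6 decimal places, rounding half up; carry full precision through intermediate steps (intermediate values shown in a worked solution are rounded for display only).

price = 11.975938
Δ = 0.486549

σ√T = 0.1227·√2.6526 = 0.199839
d₁ = (ln(S/K) + (r+σ²/2)T) / (σ√T) = (ln(176.5/212.89) + (0.0606+0.1227²/2)·2.6526) / 0.199839 = (-0.187455 + 0.180715) / 0.199839 = -0.033724
d₂ = d₁ − σ√T = -0.033724 − 0.199839 = -0.233563
e^{−rT} = e^{−0.0606·2.6526} = 0.851507
N(d₁) = 0.486549,  N(d₂) = 0.407662
Call price V = S·N(d₁) − K·e^{−rT}·N(d₂) = 85.875846 − 73.899908 = 11.975938
Δ = N(d₁) = 0.486549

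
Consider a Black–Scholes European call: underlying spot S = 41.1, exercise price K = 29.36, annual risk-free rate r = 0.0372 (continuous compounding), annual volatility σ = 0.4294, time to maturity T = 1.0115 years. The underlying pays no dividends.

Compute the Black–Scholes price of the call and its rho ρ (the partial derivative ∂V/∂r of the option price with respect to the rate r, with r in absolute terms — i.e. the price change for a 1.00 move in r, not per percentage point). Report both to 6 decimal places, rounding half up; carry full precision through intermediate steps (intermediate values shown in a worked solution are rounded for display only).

price = 14.375124
ρ = 21.227159

σ√T = 0.4294·√1.0115 = 0.431862
d₁ = (ln(S/K) + (r+σ²/2)T) / (σ√T) = (ln(41.1/29.36) + (0.0372+0.4294²/2)·1.0115) / 0.431862 = (0.336375 + 0.130880) / 0.431862 = 1.081955
d₂ = d₁ − σ√T = 1.081955 − 0.431862 = 0.650093
e^{−rT} = e^{−0.0372·1.0115} = 0.963071
N(d₁) = 0.860364,  N(d₂) = 0.742184
Call price V = S·N(d₁) − K·e^{−rT}·N(d₂) = 35.360947 − 20.985822 = 14.375124
ρ = K·T·e^{−rT}·N(d₂) = 21.227159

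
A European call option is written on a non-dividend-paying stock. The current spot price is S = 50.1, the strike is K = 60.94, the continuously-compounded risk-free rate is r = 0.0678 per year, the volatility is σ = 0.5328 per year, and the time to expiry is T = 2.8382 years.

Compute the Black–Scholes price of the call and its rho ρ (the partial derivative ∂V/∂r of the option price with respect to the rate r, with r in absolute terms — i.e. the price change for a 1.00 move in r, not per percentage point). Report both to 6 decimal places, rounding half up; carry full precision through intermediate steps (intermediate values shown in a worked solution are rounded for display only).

price = 17.299675
ρ = 46.430132

σ√T = 0.5328·√2.8382 = 0.897606
d₁ = (ln(S/K) + (r+σ²/2)T) / (σ√T) = (ln(50.1/60.94) + (0.0678+0.5328²/2)·2.8382) / 0.897606 = (-0.195869 + 0.595278) / 0.897606 = 0.444972
d₂ = d₁ − σ√T = 0.444972 − 0.897606 = -0.452634
e^{−rT} = e^{−0.0678·2.8382} = 0.824952
N(d₁) = 0.671830,  N(d₂) = 0.325406
Call price V = S·N(d₁) − K·e^{−rT}·N(d₂) = 33.658681 − 16.359006 = 17.299675
ρ = K·T·e^{−rT}·N(d₂) = 46.430132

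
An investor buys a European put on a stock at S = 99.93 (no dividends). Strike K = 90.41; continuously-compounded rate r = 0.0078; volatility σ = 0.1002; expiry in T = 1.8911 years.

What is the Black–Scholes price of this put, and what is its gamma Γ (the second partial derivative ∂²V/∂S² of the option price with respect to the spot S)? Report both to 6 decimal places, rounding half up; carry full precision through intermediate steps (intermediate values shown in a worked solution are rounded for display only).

price = 1.470255
Γ = 0.019280

σ√T = 0.1002·√1.8911 = 0.137792
d₁ = (ln(S/K) + (r+σ²/2)T) / (σ√T) = (ln(99.93/90.41) + (0.0078+0.1002²/2)·1.8911) / 0.137792 = (0.100115 + 0.024244) / 0.137792 = 0.902510
d₂ = d₁ − σ√T = 0.902510 − 0.137792 = 0.764718
e^{−rT} = e^{−0.0078·1.8911} = 0.985358
N(−d₁) = 0.183393,  N(−d₂) = 0.222220
Put price V = K·e^{−rT}·N(−d₂) − S·N(−d₁) = 19.796705 − 18.326450 = 1.470255
φ(d₁) = (1/√(2π))·e^{−d₁²/2} = 0.265484
Γ = φ(d₁) / (S·σ·√T) = 0.019280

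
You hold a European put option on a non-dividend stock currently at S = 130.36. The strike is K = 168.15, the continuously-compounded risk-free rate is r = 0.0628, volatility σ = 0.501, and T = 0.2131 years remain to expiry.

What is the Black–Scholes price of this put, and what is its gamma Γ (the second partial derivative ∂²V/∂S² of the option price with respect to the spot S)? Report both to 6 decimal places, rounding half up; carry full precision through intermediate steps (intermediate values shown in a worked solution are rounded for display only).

price = 38.153761
Γ = 0.008609

σ√T = 0.501·√0.2131 = 0.231275
d₁ = (ln(S/K) + (r+σ²/2)T) / (σ√T) = (ln(130.36/168.15) + (0.0628+0.501²/2)·0.2131) / 0.231275 = (-0.254557 + 0.040127) / 0.231275 = -0.927162
d₂ = d₁ − σ√T = -0.927162 − 0.231275 = -1.158437
e^{−rT} = e^{−0.0628·0.2131} = 0.986706
N(−d₁) = 0.823079,  N(−d₂) = 0.876657
Put price V = K·e^{−rT}·N(−d₂) − S·N(−d₁) = 145.450309 − 107.296548 = 38.153761
φ(d₁) = (1/√(2π))·e^{−d₁²/2} = 0.259564
Γ = φ(d₁) / (S·σ·√T) = 0.008609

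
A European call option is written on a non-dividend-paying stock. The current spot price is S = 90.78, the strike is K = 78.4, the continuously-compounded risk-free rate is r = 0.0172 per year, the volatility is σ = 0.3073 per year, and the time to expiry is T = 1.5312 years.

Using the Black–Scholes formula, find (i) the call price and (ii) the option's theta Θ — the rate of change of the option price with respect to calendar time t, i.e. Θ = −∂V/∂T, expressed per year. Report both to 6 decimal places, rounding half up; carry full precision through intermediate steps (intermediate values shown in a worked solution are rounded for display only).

σ√T = 0.3073·√1.5312 = 0.380258
d₁ = (ln(S/K) + (r+σ²/2)T) / (σ√T) = (ln(90.78/78.4) + (0.0172+0.3073²/2)·1.5312) / 0.380258 = (0.146615 + 0.098635) / 0.380258 = 0.644956
d₂ = d₁ − σ√T = 0.644956 − 0.380258 = 0.264698
e^{−rT} = e^{−0.0172·1.5312} = 0.974007
N(d₁) = 0.740522,  N(d₂) = 0.604379
Call price V = S·N(d₁) − K·e^{−rT}·N(d₂) = 67.224606 − 46.151683 = 21.072923
φ(d₁) = (1/√(2π))·e^{−d₁²/2} = 0.324029
Θ = −S·φ(d₁)·σ/(2√T) − r·K·e^{−rT}·N(d₂) = −3.652502 − 0.793809 = -4.446311

price = 21.072923
Θ = -4.446311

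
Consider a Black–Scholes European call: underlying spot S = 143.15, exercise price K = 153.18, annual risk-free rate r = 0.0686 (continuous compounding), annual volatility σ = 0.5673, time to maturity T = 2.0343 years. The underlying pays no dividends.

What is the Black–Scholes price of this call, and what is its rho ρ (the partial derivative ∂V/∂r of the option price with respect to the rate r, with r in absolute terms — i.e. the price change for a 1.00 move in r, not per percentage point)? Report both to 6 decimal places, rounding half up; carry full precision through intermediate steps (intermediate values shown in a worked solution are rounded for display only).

σ√T = 0.5673·√2.0343 = 0.809134
d₁ = (ln(S/K) + (r+σ²/2)T) / (σ√T) = (ln(143.15/153.18) + (0.0686+0.5673²/2)·2.0343) / 0.809134 = (-0.067721 + 0.466902) / 0.809134 = 0.493344
d₂ = d₁ − σ√T = 0.493344 − 0.809134 = -0.315790
e^{−rT} = e^{−0.0686·2.0343} = 0.869747
N(d₁) = 0.689115,  N(d₂) = 0.376081
Call price V = S·N(d₁) − K·e^{−rT}·N(d₂) = 98.646828 − 50.104450 = 48.542377
ρ = K·T·e^{−rT}·N(d₂) = 101.927484

price = 48.542377
ρ = 101.927484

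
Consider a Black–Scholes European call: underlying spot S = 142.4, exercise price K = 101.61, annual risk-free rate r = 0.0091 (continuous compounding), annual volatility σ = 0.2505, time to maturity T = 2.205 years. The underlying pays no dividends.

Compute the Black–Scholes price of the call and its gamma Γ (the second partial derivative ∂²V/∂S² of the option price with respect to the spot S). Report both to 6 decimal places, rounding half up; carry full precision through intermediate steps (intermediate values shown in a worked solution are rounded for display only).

σ√T = 0.2505·√2.205 = 0.371974
d₁ = (ln(S/K) + (r+σ²/2)T) / (σ√T) = (ln(142.4/101.61) + (0.0091+0.2505²/2)·2.205) / 0.371974 = (0.337498 + 0.089248) / 0.371974 = 1.147248
d₂ = d₁ − σ√T = 1.147248 − 0.371974 = 0.775274
e^{−rT} = e^{−0.0091·2.205} = 0.980134
N(d₁) = 0.874360,  N(d₂) = 0.780911
Call price V = S·N(d₁) − K·e^{−rT}·N(d₂) = 124.508911 − 77.772080 = 46.736830
φ(d₁) = (1/√(2π))·e^{−d₁²/2} = 0.206588
Γ = φ(d₁) / (S·σ·√T) = 0.003900

price = 46.736830
Γ = 0.003900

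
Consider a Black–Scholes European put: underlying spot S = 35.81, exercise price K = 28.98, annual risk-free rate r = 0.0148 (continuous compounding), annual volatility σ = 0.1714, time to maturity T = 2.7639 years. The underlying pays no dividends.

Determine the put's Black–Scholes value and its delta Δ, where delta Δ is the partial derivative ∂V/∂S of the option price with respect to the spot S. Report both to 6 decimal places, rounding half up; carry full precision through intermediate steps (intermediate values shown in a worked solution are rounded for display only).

σ√T = 0.1714·√2.7639 = 0.284952
d₁ = (ln(S/K) + (r+σ²/2)T) / (σ√T) = (ln(35.81/28.98) + (0.0148+0.1714²/2)·2.7639) / 0.284952 = (0.211621 + 0.081505) / 0.284952 = 1.028684
d₂ = d₁ − σ√T = 1.028684 − 0.284952 = 0.743732
e^{−rT} = e^{−0.0148·2.7639} = 0.959920
N(−d₁) = 0.151814,  N(−d₂) = 0.228519
Put price V = K·e^{−rT}·N(−d₂) − S·N(−d₁) = 6.357057 − 5.436460 = 0.920597
Δ = −N(−d₁) = -0.151814

price = 0.920597
Δ = -0.151814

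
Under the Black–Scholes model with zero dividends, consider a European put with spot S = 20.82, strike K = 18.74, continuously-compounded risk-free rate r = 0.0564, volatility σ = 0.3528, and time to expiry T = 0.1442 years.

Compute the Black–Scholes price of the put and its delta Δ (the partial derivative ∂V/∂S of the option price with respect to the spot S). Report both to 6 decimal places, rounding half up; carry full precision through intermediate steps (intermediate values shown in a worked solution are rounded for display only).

price = 0.291348
Δ = -0.180533

σ√T = 0.3528·√0.1442 = 0.133971
d₁ = (ln(S/K) + (r+σ²/2)T) / (σ√T) = (ln(20.82/18.74) + (0.0564+0.3528²/2)·0.1442) / 0.133971 = (0.105254 + 0.017107) / 0.133971 = 0.913337
d₂ = d₁ − σ√T = 0.913337 − 0.133971 = 0.779366
e^{−rT} = e^{−0.0564·0.1442} = 0.991900
N(−d₁) = 0.180533,  N(−d₂) = 0.217882
Put price V = K·e^{−rT}·N(−d₂) − S·N(−d₁) = 4.050037 − 3.758690 = 0.291348
Δ = −N(−d₁) = -0.180533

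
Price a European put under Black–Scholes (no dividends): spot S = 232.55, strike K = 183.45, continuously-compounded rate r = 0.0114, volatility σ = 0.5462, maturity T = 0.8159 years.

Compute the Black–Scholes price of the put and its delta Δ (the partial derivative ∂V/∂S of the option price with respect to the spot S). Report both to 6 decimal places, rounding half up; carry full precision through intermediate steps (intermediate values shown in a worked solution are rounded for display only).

σ√T = 0.5462·√0.8159 = 0.493367
d₁ = (ln(S/K) + (r+σ²/2)T) / (σ√T) = (ln(232.55/183.45) + (0.0114+0.5462²/2)·0.8159) / 0.493367 = (0.237163 + 0.131007) / 0.493367 = 0.746239
d₂ = d₁ − σ√T = 0.746239 − 0.493367 = 0.252872
e^{−rT} = e^{−0.0114·0.8159} = 0.990742
N(−d₁) = 0.227761,  N(−d₂) = 0.400183
Put price V = K·e^{−rT}·N(−d₂) − S·N(−d₁) = 72.733985 − 52.965922 = 19.768063
Δ = −N(−d₁) = -0.227761

price = 19.768063
Δ = -0.227761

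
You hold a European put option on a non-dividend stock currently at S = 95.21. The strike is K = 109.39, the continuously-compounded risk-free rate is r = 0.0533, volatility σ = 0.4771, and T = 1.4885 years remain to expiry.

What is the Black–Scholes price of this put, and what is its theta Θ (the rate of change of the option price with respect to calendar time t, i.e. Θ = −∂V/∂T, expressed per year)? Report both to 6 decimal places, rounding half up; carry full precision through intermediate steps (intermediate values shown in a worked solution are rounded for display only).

σ√T = 0.4771·√1.4885 = 0.582082
d₁ = (ln(S/K) + (r+σ²/2)T) / (σ√T) = (ln(95.21/109.39) + (0.0533+0.4771²/2)·1.4885) / 0.582082 = (-0.138834 + 0.248747) / 0.582082 = 0.188826
d₂ = d₁ − σ√T = 0.188826 − 0.582082 = -0.393256
e^{−rT} = e^{−0.0533·1.4885} = 0.923729
N(−d₁) = 0.425115,  N(−d₂) = 0.652935
Put price V = K·e^{−rT}·N(−d₂) − S·N(−d₁) = 65.976873 − 40.475168 = 25.501705
φ(d₁) = (1/√(2π))·e^{−d₁²/2} = 0.391893
Θ = −S·φ(d₁)·σ/(2√T) + r·K·e^{−rT}·N(−d₂) = −7.295502 + 3.516567 = -3.778935

price = 25.501705
Θ = -3.778935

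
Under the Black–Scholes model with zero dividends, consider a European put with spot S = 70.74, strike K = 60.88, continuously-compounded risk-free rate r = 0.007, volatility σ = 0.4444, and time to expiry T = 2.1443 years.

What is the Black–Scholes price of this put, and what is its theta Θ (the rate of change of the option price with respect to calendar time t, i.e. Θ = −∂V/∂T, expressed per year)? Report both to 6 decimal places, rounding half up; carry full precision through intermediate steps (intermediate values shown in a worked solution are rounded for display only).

price = 11.803022
Θ = -3.399306

σ√T = 0.4444·√2.1443 = 0.650754
d₁ = (ln(S/K) + (r+σ²/2)T) / (σ√T) = (ln(70.74/60.88) + (0.007+0.4444²/2)·2.1443) / 0.650754 = (0.150106 + 0.226750) / 0.650754 = 0.579108
d₂ = d₁ − σ√T = 0.579108 − 0.650754 = -0.071646
e^{−rT} = e^{−0.007·2.1443} = 0.985102
N(−d₁) = 0.281258,  N(−d₂) = 0.528558
Put price V = K·e^{−rT}·N(−d₂) − S·N(−d₁) = 31.699220 − 19.896198 = 11.803022
φ(d₁) = (1/√(2π))·e^{−d₁²/2} = 0.337354
Θ = −S·φ(d₁)·σ/(2√T) + r·K·e^{−rT}·N(−d₂) = −3.621200 + 0.221895 = -3.399306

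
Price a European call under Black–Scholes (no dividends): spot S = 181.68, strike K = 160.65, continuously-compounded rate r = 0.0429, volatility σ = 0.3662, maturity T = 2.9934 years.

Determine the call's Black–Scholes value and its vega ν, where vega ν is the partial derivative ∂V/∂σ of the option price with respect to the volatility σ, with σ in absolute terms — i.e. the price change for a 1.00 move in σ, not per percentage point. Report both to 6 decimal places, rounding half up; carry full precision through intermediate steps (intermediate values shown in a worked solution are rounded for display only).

σ√T = 0.3662·√2.9934 = 0.633579
d₁ = (ln(S/K) + (r+σ²/2)T) / (σ√T) = (ln(181.68/160.65) + (0.0429+0.3662²/2)·2.9934) / 0.633579 = (0.123019 + 0.329128) / 0.633579 = 0.713639
d₂ = d₁ − σ√T = 0.713639 − 0.633579 = 0.080060
e^{−rT} = e^{−0.0429·2.9934} = 0.879487
N(d₁) = 0.762275,  N(d₂) = 0.531905
Call price V = S·N(d₁) − K·e^{−rT}·N(d₂) = 138.490098 − 75.152663 = 63.337435
φ(d₁) = (1/√(2π))·e^{−d₁²/2} = 0.309258
ν = S·φ(d₁)·√T = 97.209923

price = 63.337435
ν = 97.209923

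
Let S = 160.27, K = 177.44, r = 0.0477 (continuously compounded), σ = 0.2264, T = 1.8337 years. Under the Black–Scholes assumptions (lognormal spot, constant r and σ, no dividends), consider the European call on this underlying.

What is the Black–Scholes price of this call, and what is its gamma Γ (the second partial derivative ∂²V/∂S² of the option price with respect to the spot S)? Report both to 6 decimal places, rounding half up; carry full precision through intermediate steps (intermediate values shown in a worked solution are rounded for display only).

price = 18.532934
Γ = 0.008073

σ√T = 0.2264·√1.8337 = 0.306578
d₁ = (ln(S/K) + (r+σ²/2)T) / (σ√T) = (ln(160.27/177.44) + (0.0477+0.2264²/2)·1.8337) / 0.306578 = (-0.101773 + 0.134462) / 0.306578 = 0.106628
d₂ = d₁ − σ√T = 0.106628 − 0.306578 = -0.199950
e^{−rT} = e^{−0.0477·1.8337} = 0.916249
N(d₁) = 0.542458,  N(d₂) = 0.420760
Call price V = S·N(d₁) − K·e^{−rT}·N(d₂) = 86.939743 − 68.406809 = 18.532934
φ(d₁) = (1/√(2π))·e^{−d₁²/2} = 0.396681
Γ = φ(d₁) / (S·σ·√T) = 0.008073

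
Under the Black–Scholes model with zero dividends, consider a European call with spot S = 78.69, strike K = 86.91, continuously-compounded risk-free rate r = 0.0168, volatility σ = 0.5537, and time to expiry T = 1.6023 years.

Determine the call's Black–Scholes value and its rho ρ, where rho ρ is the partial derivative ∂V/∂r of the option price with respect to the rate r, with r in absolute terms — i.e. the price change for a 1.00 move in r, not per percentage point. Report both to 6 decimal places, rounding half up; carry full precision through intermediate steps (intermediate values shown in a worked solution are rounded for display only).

σ√T = 0.5537·√1.6023 = 0.700884
d₁ = (ln(S/K) + (r+σ²/2)T) / (σ√T) = (ln(78.69/86.91) + (0.0168+0.5537²/2)·1.6023) / 0.700884 = (-0.099357 + 0.272538) / 0.700884 = 0.247089
d₂ = d₁ − σ√T = 0.247089 − 0.700884 = -0.453795
e^{−rT} = e^{−0.0168·1.6023} = 0.973440
N(d₁) = 0.597580,  N(d₂) = 0.324988
Call price V = S·N(d₁) − K·e^{−rT}·N(d₂) = 47.023609 − 27.494555 = 19.529054
ρ = K·T·e^{−rT}·N(d₂) = 44.054525

price = 19.529054
ρ = 44.054525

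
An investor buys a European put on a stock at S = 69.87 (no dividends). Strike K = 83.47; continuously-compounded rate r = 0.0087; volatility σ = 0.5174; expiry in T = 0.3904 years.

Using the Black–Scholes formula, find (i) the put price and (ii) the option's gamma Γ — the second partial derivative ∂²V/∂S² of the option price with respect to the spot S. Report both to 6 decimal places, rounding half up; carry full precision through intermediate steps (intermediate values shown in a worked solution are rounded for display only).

price = 17.866252
Γ = 0.016444

σ√T = 0.5174·√0.3904 = 0.323282
d₁ = (ln(S/K) + (r+σ²/2)T) / (σ√T) = (ln(69.87/83.47) + (0.0087+0.5174²/2)·0.3904) / 0.323282 = (-0.177851 + 0.055652) / 0.323282 = -0.377995
d₂ = d₁ − σ√T = -0.377995 − 0.323282 = -0.701277
e^{−rT} = e^{−0.0087·0.3904} = 0.996609
N(−d₁) = 0.647283,  N(−d₂) = 0.758435
Put price V = K·e^{−rT}·N(−d₂) − S·N(−d₁) = 63.091898 − 45.225647 = 17.866252
φ(d₁) = (1/√(2π))·e^{−d₁²/2} = 0.371436
Γ = φ(d₁) / (S·σ·√T) = 0.016444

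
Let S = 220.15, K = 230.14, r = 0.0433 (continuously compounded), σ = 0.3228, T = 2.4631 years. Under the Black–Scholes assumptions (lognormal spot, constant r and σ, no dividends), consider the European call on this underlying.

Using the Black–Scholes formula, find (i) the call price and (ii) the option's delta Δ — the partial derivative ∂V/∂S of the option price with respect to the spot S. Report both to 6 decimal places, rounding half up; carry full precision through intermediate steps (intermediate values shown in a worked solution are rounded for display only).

price = 49.654864
Δ = 0.646626

σ√T = 0.3228·√2.4631 = 0.506611
d₁ = (ln(S/K) + (r+σ²/2)T) / (σ√T) = (ln(220.15/230.14) + (0.0433+0.3228²/2)·2.4631) / 0.506611 = (-0.044379 + 0.234980) / 0.506611 = 0.376227
d₂ = d₁ − σ√T = 0.376227 − 0.506611 = -0.130384
e^{−rT} = e^{−0.0433·2.4631} = 0.898838
N(d₁) = 0.646626,  N(d₂) = 0.448131
Call price V = S·N(d₁) − K·e^{−rT}·N(d₂) = 142.354722 − 92.699858 = 49.654864
Δ = N(d₁) = 0.646626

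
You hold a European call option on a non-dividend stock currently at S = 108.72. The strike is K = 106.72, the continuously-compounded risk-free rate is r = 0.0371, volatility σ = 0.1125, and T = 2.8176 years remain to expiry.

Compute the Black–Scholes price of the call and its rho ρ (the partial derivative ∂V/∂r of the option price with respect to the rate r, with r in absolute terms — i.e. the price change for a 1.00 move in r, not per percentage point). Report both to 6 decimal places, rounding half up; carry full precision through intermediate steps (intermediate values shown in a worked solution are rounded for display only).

σ√T = 0.1125·√2.8176 = 0.188839
d₁ = (ln(S/K) + (r+σ²/2)T) / (σ√T) = (ln(108.72/106.72) + (0.0371+0.1125²/2)·2.8176) / 0.188839 = (0.018567 + 0.122363) / 0.188839 = 0.746298
d₂ = d₁ − σ√T = 0.746298 − 0.188839 = 0.557458
e^{−rT} = e^{−0.0371·2.8176} = 0.900745
N(d₁) = 0.772256,  N(d₂) = 0.711393
Call price V = S·N(d₁) − K·e^{−rT}·N(d₂) = 83.959694 − 68.384433 = 15.575261
ρ = K·T·e^{−rT}·N(d₂) = 192.679978

price = 15.575261
ρ = 192.679978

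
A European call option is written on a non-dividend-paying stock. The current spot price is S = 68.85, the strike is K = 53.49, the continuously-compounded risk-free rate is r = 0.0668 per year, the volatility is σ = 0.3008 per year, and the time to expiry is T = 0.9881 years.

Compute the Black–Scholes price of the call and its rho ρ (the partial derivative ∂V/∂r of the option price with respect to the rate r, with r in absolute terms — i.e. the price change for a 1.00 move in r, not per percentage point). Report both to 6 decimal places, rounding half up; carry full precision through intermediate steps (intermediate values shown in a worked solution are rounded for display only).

price = 20.057746
ρ = 40.573296

σ√T = 0.3008·√0.9881 = 0.299005
d₁ = (ln(S/K) + (r+σ²/2)T) / (σ√T) = (ln(68.85/53.49) + (0.0668+0.3008²/2)·0.9881) / 0.299005 = (0.252436 + 0.110707) / 0.299005 = 1.214504
d₂ = d₁ − σ√T = 1.214504 − 0.299005 = 0.915499
e^{−rT} = e^{−0.0668·0.9881} = 0.936126
N(d₁) = 0.887722,  N(d₂) = 0.820035
Call price V = S·N(d₁) − K·e^{−rT}·N(d₂) = 61.119679 − 41.061933 = 20.057746
ρ = K·T·e^{−rT}·N(d₂) = 40.573296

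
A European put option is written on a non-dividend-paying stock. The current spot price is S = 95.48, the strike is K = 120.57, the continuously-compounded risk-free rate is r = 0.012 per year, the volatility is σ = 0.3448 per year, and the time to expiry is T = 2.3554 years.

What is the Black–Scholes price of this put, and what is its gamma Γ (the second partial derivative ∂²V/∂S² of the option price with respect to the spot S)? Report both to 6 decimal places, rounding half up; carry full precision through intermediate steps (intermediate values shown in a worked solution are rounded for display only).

σ√T = 0.3448·√2.3554 = 0.529175
d₁ = (ln(S/K) + (r+σ²/2)T) / (σ√T) = (ln(95.48/120.57) + (0.012+0.3448²/2)·2.3554) / 0.529175 = (-0.233314 + 0.168278) / 0.529175 = -0.122900
d₂ = d₁ − σ√T = -0.122900 − 0.529175 = -0.652075
e^{−rT} = e^{−0.012·2.3554} = 0.972131
N(−d₁) = 0.548907,  N(−d₂) = 0.742824
Put price V = K·e^{−rT}·N(−d₂) − S·N(−d₁) = 87.066235 − 52.409625 = 34.656610
φ(d₁) = (1/√(2π))·e^{−d₁²/2} = 0.395941
Γ = φ(d₁) / (S·σ·√T) = 0.007836

price = 34.656610
Γ = 0.007836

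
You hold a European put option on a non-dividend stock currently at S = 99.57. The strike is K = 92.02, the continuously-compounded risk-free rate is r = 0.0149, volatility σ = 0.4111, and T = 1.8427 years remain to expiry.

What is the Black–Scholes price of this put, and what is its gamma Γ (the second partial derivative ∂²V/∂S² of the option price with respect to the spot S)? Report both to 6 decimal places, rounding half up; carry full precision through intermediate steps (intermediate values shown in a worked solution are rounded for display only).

price = 16.124272
Γ = 0.006430

σ√T = 0.4111·√1.8427 = 0.558052
d₁ = (ln(S/K) + (r+σ²/2)T) / (σ√T) = (ln(99.57/92.02) + (0.0149+0.4111²/2)·1.8427) / 0.558052 = (0.078855 + 0.183167) / 0.558052 = 0.469530
d₂ = d₁ − σ√T = 0.469530 − 0.558052 = -0.088522
e^{−rT} = e^{−0.0149·1.8427} = 0.972917
N(−d₁) = 0.319345,  N(−d₂) = 0.535269
Put price V = K·e^{−rT}·N(−d₂) − S·N(−d₁) = 47.921491 − 31.797219 = 16.124272
φ(d₁) = (1/√(2π))·e^{−d₁²/2} = 0.357304
Γ = φ(d₁) / (S·σ·√T) = 0.006430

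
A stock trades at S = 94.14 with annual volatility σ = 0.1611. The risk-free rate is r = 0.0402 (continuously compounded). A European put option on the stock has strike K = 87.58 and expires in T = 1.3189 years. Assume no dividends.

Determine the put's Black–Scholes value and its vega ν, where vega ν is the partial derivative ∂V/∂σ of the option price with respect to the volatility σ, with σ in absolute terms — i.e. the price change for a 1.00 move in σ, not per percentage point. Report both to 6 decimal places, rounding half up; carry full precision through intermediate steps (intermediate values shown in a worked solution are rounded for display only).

price = 2.424151
ν = 32.078556

σ√T = 0.1611·√1.3189 = 0.185013
d₁ = (ln(S/K) + (r+σ²/2)T) / (σ√T) = (ln(94.14/87.58) + (0.0402+0.1611²/2)·1.3189) / 0.185013 = (0.072230 + 0.070135) / 0.185013 = 0.769488
d₂ = d₁ − σ√T = 0.769488 − 0.185013 = 0.584475
e^{−rT} = e^{−0.0402·1.3189} = 0.948361
N(−d₁) = 0.220802,  N(−d₂) = 0.279450
Put price V = K·e^{−rT}·N(−d₂) − S·N(−d₁) = 23.210440 − 20.786289 = 2.424151
φ(d₁) = (1/√(2π))·e^{−d₁²/2} = 0.296712
ν = S·φ(d₁)·√T = 32.078556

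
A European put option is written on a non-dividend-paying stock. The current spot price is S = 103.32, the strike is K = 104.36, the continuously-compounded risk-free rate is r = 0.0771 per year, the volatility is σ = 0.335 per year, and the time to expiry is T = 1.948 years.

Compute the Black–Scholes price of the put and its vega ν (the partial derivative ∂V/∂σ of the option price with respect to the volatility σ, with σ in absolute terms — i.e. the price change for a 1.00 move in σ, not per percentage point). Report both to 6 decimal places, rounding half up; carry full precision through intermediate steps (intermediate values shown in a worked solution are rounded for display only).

price = 11.872594
ν = 49.895931

σ√T = 0.335·√1.948 = 0.467562
d₁ = (ln(S/K) + (r+σ²/2)T) / (σ√T) = (ln(103.32/104.36) + (0.0771+0.335²/2)·1.948) / 0.467562 = (-0.010015 + 0.259498) / 0.467562 = 0.533581
d₂ = d₁ − σ√T = 0.533581 − 0.467562 = 0.066019
e^{−rT} = e^{−0.0771·1.948} = 0.860544
N(−d₁) = 0.296816,  N(−d₂) = 0.473681
Put price V = K·e^{−rT}·N(−d₂) − S·N(−d₁) = 42.539578 − 30.666985 = 11.872594
φ(d₁) = (1/√(2π))·e^{−d₁²/2} = 0.346008
ν = S·φ(d₁)·√T = 49.895931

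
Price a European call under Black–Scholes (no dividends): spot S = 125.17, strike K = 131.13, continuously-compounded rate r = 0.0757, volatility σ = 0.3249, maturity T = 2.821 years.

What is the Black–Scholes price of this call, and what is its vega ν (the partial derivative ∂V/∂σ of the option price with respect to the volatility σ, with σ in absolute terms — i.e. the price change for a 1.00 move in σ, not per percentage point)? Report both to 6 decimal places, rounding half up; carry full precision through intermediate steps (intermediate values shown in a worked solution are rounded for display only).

price = 35.595774
ν = 70.930045

σ√T = 0.3249·√2.821 = 0.545697
d₁ = (ln(S/K) + (r+σ²/2)T) / (σ√T) = (ln(125.17/131.13) + (0.0757+0.3249²/2)·2.821) / 0.545697 = (-0.046516 + 0.362442) / 0.545697 = 0.578940
d₂ = d₁ − σ√T = 0.578940 − 0.545697 = 0.033244
e^{−rT} = e^{−0.0757·2.821} = 0.807712
N(d₁) = 0.718685,  N(d₂) = 0.513260
Call price V = S·N(d₁) − K·e^{−rT}·N(d₂) = 89.957832 − 54.362058 = 35.595774
φ(d₁) = (1/√(2π))·e^{−d₁²/2} = 0.337387
ν = S·φ(d₁)·√T = 70.930045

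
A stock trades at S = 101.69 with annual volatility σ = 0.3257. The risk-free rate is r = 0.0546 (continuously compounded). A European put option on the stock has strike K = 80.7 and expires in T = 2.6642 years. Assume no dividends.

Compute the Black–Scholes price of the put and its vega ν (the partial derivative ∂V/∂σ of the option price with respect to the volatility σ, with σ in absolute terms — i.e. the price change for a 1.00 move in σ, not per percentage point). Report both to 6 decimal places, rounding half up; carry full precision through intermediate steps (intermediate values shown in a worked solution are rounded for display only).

price = 6.181663
ν = 41.194173

σ√T = 0.3257·√2.6642 = 0.531620
d₁ = (ln(S/K) + (r+σ²/2)T) / (σ√T) = (ln(101.69/80.7) + (0.0546+0.3257²/2)·2.6642) / 0.531620 = (0.231190 + 0.286775) / 0.531620 = 0.974316
d₂ = d₁ − σ√T = 0.974316 − 0.531620 = 0.442696
e^{−rT} = e^{−0.0546·2.6642} = 0.864620
N(−d₁) = 0.164950,  N(−d₂) = 0.328993
Put price V = K·e^{−rT}·N(−d₂) − S·N(−d₁) = 22.955420 − 16.773756 = 6.181663
φ(d₁) = (1/√(2π))·e^{−d₁²/2} = 0.248184
ν = S·φ(d₁)·√T = 41.194173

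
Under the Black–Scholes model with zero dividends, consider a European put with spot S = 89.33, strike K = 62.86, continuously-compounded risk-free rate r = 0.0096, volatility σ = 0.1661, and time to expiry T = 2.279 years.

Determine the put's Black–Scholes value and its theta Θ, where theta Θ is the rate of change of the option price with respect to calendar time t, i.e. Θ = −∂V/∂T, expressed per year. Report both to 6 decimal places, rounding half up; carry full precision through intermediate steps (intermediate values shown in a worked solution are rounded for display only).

price = 0.555643
Θ = -0.481865

σ√T = 0.1661·√2.279 = 0.250750
d₁ = (ln(S/K) + (r+σ²/2)T) / (σ√T) = (ln(89.33/62.86) + (0.0096+0.1661²/2)·2.279) / 0.250750 = (0.351427 + 0.053316) / 0.250750 = 1.614129
d₂ = d₁ − σ√T = 1.614129 − 0.250750 = 1.363379
e^{−rT} = e^{−0.0096·2.279} = 0.978359
N(−d₁) = 0.053250,  N(−d₂) = 0.086382
Put price V = K·e^{−rT}·N(−d₂) − S·N(−d₁) = 5.312440 − 4.756798 = 0.555643
φ(d₁) = (1/√(2π))·e^{−d₁²/2} = 0.108431
Θ = −S·φ(d₁)·σ/(2√T) + r·K·e^{−rT}·N(−d₂) = −0.532864 + 0.050999 = -0.481865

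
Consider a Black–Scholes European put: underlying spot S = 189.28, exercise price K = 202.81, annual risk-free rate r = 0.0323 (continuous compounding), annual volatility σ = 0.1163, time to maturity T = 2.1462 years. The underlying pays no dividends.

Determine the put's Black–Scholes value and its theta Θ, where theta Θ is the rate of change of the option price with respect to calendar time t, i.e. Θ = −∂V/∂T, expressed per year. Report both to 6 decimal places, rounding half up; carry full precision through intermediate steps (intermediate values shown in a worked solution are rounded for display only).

price = 12.821757
Θ = 0.273476

σ√T = 0.1163·√2.1462 = 0.170379
d₁ = (ln(S/K) + (r+σ²/2)T) / (σ√T) = (ln(189.28/202.81) + (0.0323+0.1163²/2)·2.1462) / 0.170379 = (-0.069042 + 0.083837) / 0.170379 = 0.086833
d₂ = d₁ − σ√T = 0.086833 − 0.170379 = -0.083545
e^{−rT} = e^{−0.0323·2.1462} = 0.933026
N(−d₁) = 0.465402,  N(−d₂) = 0.533291
Put price V = K·e^{−rT}·N(−d₂) − S·N(−d₁) = 100.913063 − 88.091306 = 12.821757
φ(d₁) = (1/√(2π))·e^{−d₁²/2} = 0.397441
Θ = −S·φ(d₁)·σ/(2√T) + r·K·e^{−rT}·N(−d₂) = −2.986016 + 3.259492 = 0.273476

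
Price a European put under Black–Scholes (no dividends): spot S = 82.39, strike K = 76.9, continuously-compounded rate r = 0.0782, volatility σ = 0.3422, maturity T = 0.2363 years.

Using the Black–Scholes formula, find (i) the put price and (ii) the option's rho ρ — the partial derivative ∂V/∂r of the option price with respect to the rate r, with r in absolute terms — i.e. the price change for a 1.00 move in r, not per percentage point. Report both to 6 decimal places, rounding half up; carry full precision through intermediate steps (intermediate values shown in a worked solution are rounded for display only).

σ√T = 0.3422·√0.2363 = 0.166346
d₁ = (ln(S/K) + (r+σ²/2)T) / (σ√T) = (ln(82.39/76.9) + (0.0782+0.3422²/2)·0.2363) / 0.166346 = (0.068958 + 0.032314) / 0.166346 = 0.608806
d₂ = d₁ − σ√T = 0.608806 − 0.166346 = 0.442460
e^{−rT} = e^{−0.0782·0.2363} = 0.981691
N(−d₁) = 0.271327,  N(−d₂) = 0.329078
Put price V = K·e^{−rT}·N(−d₂) − S·N(−d₁) = 24.842780 − 22.354593 = 2.488186
ρ = −K·T·e^{−rT}·N(−d₂) = -5.870349

price = 2.488186
ρ = -5.870349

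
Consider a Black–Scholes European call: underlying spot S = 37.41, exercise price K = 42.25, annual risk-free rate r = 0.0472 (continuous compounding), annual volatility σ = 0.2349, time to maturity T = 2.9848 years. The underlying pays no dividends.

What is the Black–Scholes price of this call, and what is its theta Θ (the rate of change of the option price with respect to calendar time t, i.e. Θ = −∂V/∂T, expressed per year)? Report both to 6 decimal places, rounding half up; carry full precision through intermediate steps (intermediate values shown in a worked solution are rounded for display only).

σ√T = 0.2349·√2.9848 = 0.405827
d₁ = (ln(S/K) + (r+σ²/2)T) / (σ√T) = (ln(37.41/42.25) + (0.0472+0.2349²/2)·2.9848) / 0.405827 = (-0.121666 + 0.223230) / 0.405827 = 0.250264
d₂ = d₁ − σ√T = 0.250264 − 0.405827 = -0.155562
e^{−rT} = e^{−0.0472·2.9848} = 0.868591
N(d₁) = 0.598808,  N(d₂) = 0.438189
Call price V = S·N(d₁) − K·e^{−rT}·N(d₂) = 22.401426 − 16.080651 = 6.320775
φ(d₁) = (1/√(2π))·e^{−d₁²/2} = 0.386643
Θ = −S·φ(d₁)·σ/(2√T) − r·K·e^{−rT}·N(d₂) = −0.983315 − 0.759007 = -1.742322

price = 6.320775
Θ = -1.742322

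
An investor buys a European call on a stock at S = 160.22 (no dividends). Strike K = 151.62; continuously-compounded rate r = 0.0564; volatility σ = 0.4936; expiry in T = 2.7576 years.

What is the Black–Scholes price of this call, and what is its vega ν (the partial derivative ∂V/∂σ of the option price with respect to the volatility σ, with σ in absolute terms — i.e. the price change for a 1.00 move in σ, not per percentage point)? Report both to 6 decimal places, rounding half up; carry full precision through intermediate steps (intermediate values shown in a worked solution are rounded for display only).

price = 62.766263
ν = 84.980269

σ√T = 0.4936·√2.7576 = 0.819673
d₁ = (ln(S/K) + (r+σ²/2)T) / (σ√T) = (ln(160.22/151.62) + (0.0564+0.4936²/2)·2.7576) / 0.819673 = (0.055170 + 0.491461) / 0.819673 = 0.666889
d₂ = d₁ − σ√T = 0.666889 − 0.819673 = -0.152784
e^{−rT} = e^{−0.0564·2.7576} = 0.855963
N(d₁) = 0.747579,  N(d₂) = 0.439284
Call price V = S·N(d₁) − K·e^{−rT}·N(d₂) = 119.777035 − 57.010772 = 62.766263
φ(d₁) = (1/√(2π))·e^{−d₁²/2} = 0.319401
ν = S·φ(d₁)·√T = 84.980269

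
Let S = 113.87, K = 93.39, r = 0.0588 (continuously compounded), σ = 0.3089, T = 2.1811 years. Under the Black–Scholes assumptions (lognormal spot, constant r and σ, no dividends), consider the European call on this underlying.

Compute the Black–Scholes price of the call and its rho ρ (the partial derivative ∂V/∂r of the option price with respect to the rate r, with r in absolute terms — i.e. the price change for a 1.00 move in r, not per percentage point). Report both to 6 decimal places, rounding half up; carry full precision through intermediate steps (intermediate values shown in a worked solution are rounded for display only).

price = 37.768693
ρ = 123.111066

σ√T = 0.3089·√2.1811 = 0.456200
d₁ = (ln(S/K) + (r+σ²/2)T) / (σ√T) = (ln(113.87/93.39) + (0.0588+0.3089²/2)·2.1811) / 0.456200 = (0.198273 + 0.232308) / 0.456200 = 0.943842
d₂ = d₁ − σ√T = 0.943842 − 0.456200 = 0.487642
e^{−rT} = e^{−0.0588·2.1811} = 0.879635
N(d₁) = 0.827375,  N(d₂) = 0.687098
Call price V = S·N(d₁) − K·e^{−rT}·N(d₂) = 94.213178 − 56.444485 = 37.768693
ρ = K·T·e^{−rT}·N(d₂) = 123.111066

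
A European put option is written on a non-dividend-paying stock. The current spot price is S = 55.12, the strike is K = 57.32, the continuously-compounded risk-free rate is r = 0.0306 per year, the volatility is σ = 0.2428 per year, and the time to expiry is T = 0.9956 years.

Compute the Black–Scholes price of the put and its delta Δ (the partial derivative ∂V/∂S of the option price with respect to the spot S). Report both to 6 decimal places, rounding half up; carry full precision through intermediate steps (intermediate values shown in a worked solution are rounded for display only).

σ√T = 0.2428·√0.9956 = 0.242265
d₁ = (ln(S/K) + (r+σ²/2)T) / (σ√T) = (ln(55.12/57.32) + (0.0306+0.2428²/2)·0.9956) / 0.242265 = (-0.039137 + 0.059812) / 0.242265 = 0.085339
d₂ = d₁ − σ√T = 0.085339 − 0.242265 = -0.156927
e^{−rT} = e^{−0.0306·0.9956} = 0.969994
N(−d₁) = 0.465996,  N(−d₂) = 0.562349
Put price V = K·e^{−rT}·N(−d₂) − S·N(−d₁) = 31.266616 − 25.685702 = 5.580914
Δ = −N(−d₁) = -0.465996

price = 5.580914
Δ = -0.465996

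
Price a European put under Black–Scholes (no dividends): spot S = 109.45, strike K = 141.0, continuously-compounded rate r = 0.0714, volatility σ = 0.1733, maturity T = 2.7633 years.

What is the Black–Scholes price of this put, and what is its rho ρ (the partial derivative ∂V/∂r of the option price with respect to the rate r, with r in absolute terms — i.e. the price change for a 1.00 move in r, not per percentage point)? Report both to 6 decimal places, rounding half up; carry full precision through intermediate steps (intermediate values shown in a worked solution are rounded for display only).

σ√T = 0.1733·√2.7633 = 0.288080
d₁ = (ln(S/K) + (r+σ²/2)T) / (σ√T) = (ln(109.45/141.0) + (0.0714+0.1733²/2)·2.7633) / 0.288080 = (-0.253292 + 0.238795) / 0.288080 = -0.050325
d₂ = d₁ − σ√T = -0.050325 − 0.288080 = -0.338404
e^{−rT} = e^{−0.0714·2.7633} = 0.820945
N(−d₁) = 0.520068,  N(−d₂) = 0.632471
Put price V = K·e^{−rT}·N(−d₂) − S·N(−d₁) = 73.210506 − 56.921460 = 16.289046
ρ = −K·T·e^{−rT}·N(−d₂) = -202.302590

price = 16.289046
ρ = -202.302590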